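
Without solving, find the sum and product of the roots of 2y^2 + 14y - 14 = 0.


For ay^2+by+c=0: sum = -b/a, product = c/a.
a=2, b=14, c=-14
Sum = -(14)/2 = -7
Product = (-14)/2 = -7


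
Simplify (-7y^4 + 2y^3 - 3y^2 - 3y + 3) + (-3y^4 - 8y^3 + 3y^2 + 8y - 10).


Align terms by degree and add:
  -7y^4 + 2y^3 - 3y^2 - 3y + 3
  -3y^4 - 8y^3 + 3y^2 + 8y - 10
= -10y^4 - 6y^3 + 5y - 7


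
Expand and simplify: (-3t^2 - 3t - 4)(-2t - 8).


Distribute each term of the first polynomial:
  (-3t^2)(-2t - 8) = 6t^3 + 24t^2
  (-3t)(-2t - 8) = 6t^2 + 24t
  (-4)(-2t - 8) = 8t + 32
Sum: 6t^3 + 30t^2 + 32t + 32


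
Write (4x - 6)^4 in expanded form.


Expand (4x - 6)^4 by repeated multiplication:
  (4x - 6)^2 = 16x^2 - 48x + 36
  (4x - 6)^3 = 64x^3 - 288x^2 + 432x - 216
= 256x^4 - 1536x^3 + 3456x^2 - 3456x + 1296


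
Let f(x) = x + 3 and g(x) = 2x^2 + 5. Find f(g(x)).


Substitute g(x) into f:
f(g(x)) = 1*(2x^2 + 5) + 3
Expand and combine: 2x^2 + 8


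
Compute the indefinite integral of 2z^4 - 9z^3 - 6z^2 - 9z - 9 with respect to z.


Reverse power rule on each term:
  ∫ 2z^4 dz = (2/5)z^5
  ∫ -9z^3 dz = -(9/4)z^4
  ∫ -6z^2 dz = -2z^3
  ∫ -9z dz = -(9/2)z^2
  ∫ -9 dz = -9z
F(z) = (2/5)z^5 - (9/4)z^4 - 2z^3 - (9/2)z^2 - 9z + C


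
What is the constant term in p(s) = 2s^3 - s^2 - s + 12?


Read off the constant term: 12


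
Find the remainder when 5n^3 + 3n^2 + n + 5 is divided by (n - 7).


By the Remainder Theorem, the remainder equals p(7):
  5*(7)^3 = 1715
  3*(7)^2 = 147
  1*(7)^1 = 7
  constant: 5
Sum: 1715 + 147 + 7 + 5 = 1874


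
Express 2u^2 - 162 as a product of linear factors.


Roots satisfy r1 + r2 = -b/a = 0 and r1*r2 = c/a = -81.
So r1 = -9, r2 = 9.
2u^2 - 162 = 2(u - r1)(u - r2) = 2(u + 9)(u - 9)


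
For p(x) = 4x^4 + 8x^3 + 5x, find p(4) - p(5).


p(4) = 1556
p(5) = 3525
p(4) - p(5) = 1556 - 3525 = -1969


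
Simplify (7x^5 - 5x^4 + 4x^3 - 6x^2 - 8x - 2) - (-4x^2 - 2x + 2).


Distribute the minus sign:
  (7x^5 - 5x^4 + 4x^3 - 6x^2 - 8x - 2)
- (-4x^2 - 2x + 2)
Negate second polynomial: 4x^2 + 2x - 2
Add: 7x^5 - 5x^4 + 4x^3 - 2x^2 - 6x - 4


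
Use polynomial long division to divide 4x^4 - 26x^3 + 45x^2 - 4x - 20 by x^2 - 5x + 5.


(4x^4 - 26x^3 + 45x^2 - 4x - 20) / (x^2 - 5x + 5)
Step 1: 4x^2 * (x^2 - 5x + 5) = 4x^4 - 20x^3 + 20x^2; subtract.
Step 2: -6x * (x^2 - 5x + 5) = -6x^3 + 30x^2 - 30x; subtract.
Step 3: -5 * (x^2 - 5x + 5) = -5x^2 + 25x - 25; subtract.
Quotient: 4x^2 - 6x - 5, Remainder: x + 5


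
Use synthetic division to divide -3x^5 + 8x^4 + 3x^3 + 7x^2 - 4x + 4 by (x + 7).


Synthetic division with c = -7. Coefficients: -3, 8, 3, 7, -4, 4
Bring down -3.
  -3 * -7 = 21; 21 + 8 = 29
  29 * -7 = -203; -203 + 3 = -200
  -200 * -7 = 1400; 1400 + 7 = 1407
  1407 * -7 = -9849; -9849 - 4 = -9853
  -9853 * -7 = 68971; 68971 + 4 = 68975
Quotient: -3x^4 + 29x^3 - 200x^2 + 1407x - 9853, Remainder: 68975


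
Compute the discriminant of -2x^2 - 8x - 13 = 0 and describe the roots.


D = b^2 - 4ac = (-8)^2 - 4(-2)(-13) = 64 - 104 = -40
Since D < 0: two complex conjugate roots (no real roots)


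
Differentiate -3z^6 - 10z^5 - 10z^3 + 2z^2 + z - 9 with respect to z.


Apply the power rule term by term:
  d/dz(-3z^6) = -18z^5
  d/dz(-10z^5) = -50z^4
  d/dz(-10z^3) = -30z^2
  d/dz(2z^2) = 4z
  d/dz(z) = 1
  d/dz(-9) = 0
p'(z) = -18z^5 - 50z^4 - 30z^2 + 4z + 1


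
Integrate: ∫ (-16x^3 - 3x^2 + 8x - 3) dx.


Reverse power rule on each term:
  ∫ -16x^3 dx = -4x^4
  ∫ -3x^2 dx = -x^3
  ∫ 8x dx = 4x^2
  ∫ -3 dx = -3x
F(x) = -4x^4 - x^3 + 4x^2 - 3x + C


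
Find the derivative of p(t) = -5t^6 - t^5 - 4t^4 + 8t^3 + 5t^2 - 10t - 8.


Apply the power rule term by term:
  d/dt(-5t^6) = -30t^5
  d/dt(-t^5) = -5t^4
  d/dt(-4t^4) = -16t^3
  d/dt(8t^3) = 24t^2
  d/dt(5t^2) = 10t
  d/dt(-10t) = -10
  d/dt(-8) = 0
p'(t) = -30t^5 - 5t^4 - 16t^3 + 24t^2 + 10t - 10


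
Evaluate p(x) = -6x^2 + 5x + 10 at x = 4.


Using direct substitution:
  -6 * (4)^2 = -96
  5 * (4)^1 = 20
  constant: 10
Sum = -96 + 20 + 10 = -66


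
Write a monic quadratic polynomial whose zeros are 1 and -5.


p(s) = (s - 1)(s + 5)
Expand: s^2 + 4s - 5


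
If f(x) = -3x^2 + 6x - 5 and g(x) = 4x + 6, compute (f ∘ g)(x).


Substitute g(x) into f:
f(g(x)) = -3*(4x + 6)^2 + 6*(4x + 6) + (-5)
(4x + 6)^2 = 16x^2 + 48x + 36
Expand and combine: -48x^2 - 120x - 77


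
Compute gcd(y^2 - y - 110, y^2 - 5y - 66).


Factor each:
  y^2 - y - 110 = (y - 11)(y + 10)
  y^2 - 5y - 66 = (y - 11)(y + 6)
Common monic factor: y - 11


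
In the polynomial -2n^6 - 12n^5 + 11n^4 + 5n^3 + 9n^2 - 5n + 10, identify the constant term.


Read off the constant term: 10


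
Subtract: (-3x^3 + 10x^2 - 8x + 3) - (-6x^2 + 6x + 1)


Distribute the minus sign:
  (-3x^3 + 10x^2 - 8x + 3)
- (-6x^2 + 6x + 1)
Negate second polynomial: 6x^2 - 6x - 1
Add: -3x^3 + 16x^2 - 14x + 2


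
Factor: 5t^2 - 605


Roots satisfy r1 + r2 = -b/a = 0 and r1*r2 = c/a = -121.
So r1 = 11, r2 = -11.
5t^2 - 605 = 5(t - r1)(t - r2) = 5(t - 11)(t + 11)


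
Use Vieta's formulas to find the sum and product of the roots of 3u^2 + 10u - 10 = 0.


For au^2+bu+c=0: sum = -b/a, product = c/a.
a=3, b=10, c=-10
Sum = -(10)/3 = -10/3
Product = (-10)/3 = -10/3


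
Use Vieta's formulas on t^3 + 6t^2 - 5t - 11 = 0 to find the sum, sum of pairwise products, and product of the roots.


Monic cubic t^3+bt^2+ct+d=0: sum=-b, pairwise sum=c, product=-d.
b=6, c=-5, d=-11
r1+r2+r3 = -6
r1r2+r1r3+r2r3 = -5
r1r2r3 = 11


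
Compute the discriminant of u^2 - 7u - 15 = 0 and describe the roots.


D = b^2 - 4ac = (-7)^2 - 4(1)(-15) = 49 + 60 = 109
Since D > 0: two distinct irrational roots


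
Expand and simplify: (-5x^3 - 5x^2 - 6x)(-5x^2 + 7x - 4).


Distribute each term of the first polynomial:
  (-5x^3)(-5x^2 + 7x - 4) = 25x^5 - 35x^4 + 20x^3
  (-5x^2)(-5x^2 + 7x - 4) = 25x^4 - 35x^3 + 20x^2
  (-6x)(-5x^2 + 7x - 4) = 30x^3 - 42x^2 + 24x
Sum: 25x^5 - 10x^4 + 15x^3 - 22x^2 + 24x


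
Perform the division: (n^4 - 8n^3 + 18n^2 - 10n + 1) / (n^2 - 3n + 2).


(n^4 - 8n^3 + 18n^2 - 10n + 1) / (n^2 - 3n + 2)
Step 1: n^2 * (n^2 - 3n + 2) = n^4 - 3n^3 + 2n^2; subtract.
Step 2: -5n * (n^2 - 3n + 2) = -5n^3 + 15n^2 - 10n; subtract.
Step 3: 1 * (n^2 - 3n + 2) = n^2 - 3n + 2; subtract.
Quotient: n^2 - 5n + 1, Remainder: 3n - 1


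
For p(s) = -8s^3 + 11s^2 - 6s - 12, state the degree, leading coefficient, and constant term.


Highest power of s is 3, with coefficient -8. Constant term is -12.
Degree = 3, leading coefficient = -8, constant term = -12


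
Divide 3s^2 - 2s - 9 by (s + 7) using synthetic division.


Synthetic division with c = -7. Coefficients: 3, -2, -9
Bring down 3.
  3 * -7 = -21; -21 - 2 = -23
  -23 * -7 = 161; 161 - 9 = 152
Quotient: 3s - 23, Remainder: 152


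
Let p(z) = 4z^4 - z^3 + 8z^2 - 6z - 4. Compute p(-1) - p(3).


p(-1) = 15
p(3) = 347
p(-1) - p(3) = 15 - 347 = -332


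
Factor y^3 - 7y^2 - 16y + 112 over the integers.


Try integer roots (divisors of 112). y=4: p(4)=0.
Divide out (y - 4): quotient is y^2 - 3y - 28.
Factor the quadratic: (y + 4)(y - 7)
Result: (y - 4)(y + 4)(y - 7)


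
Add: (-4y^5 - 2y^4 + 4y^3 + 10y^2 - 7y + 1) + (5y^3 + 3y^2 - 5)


Align terms by degree and add:
  -4y^5 - 2y^4 + 4y^3 + 10y^2 - 7y + 1
+ 5y^3 + 3y^2 - 5
= -4y^5 - 2y^4 + 9y^3 + 13y^2 - 7y - 4


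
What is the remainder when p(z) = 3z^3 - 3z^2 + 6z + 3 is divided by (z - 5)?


By the Remainder Theorem, the remainder equals p(5):
  3*(5)^3 = 375
  -3*(5)^2 = -75
  6*(5)^1 = 30
  constant: 3
Sum: 375 - 75 + 30 + 3 = 333


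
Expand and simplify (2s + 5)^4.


Expand (2s + 5)^4 by repeated multiplication:
  (2s + 5)^2 = 4s^2 + 20s + 25
  (2s + 5)^3 = 8s^3 + 60s^2 + 150s + 125
= 16s^4 + 160s^3 + 600s^2 + 1000s + 625


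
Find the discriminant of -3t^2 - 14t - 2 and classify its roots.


D = b^2 - 4ac = (-14)^2 - 4(-3)(-2) = 196 - 24 = 172
Since D > 0: two distinct irrational roots


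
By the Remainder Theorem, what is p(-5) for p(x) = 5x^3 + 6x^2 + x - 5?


By the Remainder Theorem, the remainder equals p(-5):
  5*(-5)^3 = -625
  6*(-5)^2 = 150
  1*(-5)^1 = -5
  constant: -5
Sum: -625 + 150 - 5 - 5 = -485


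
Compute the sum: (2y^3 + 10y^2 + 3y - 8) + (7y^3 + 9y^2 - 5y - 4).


Align terms by degree and add:
  2y^3 + 10y^2 + 3y - 8
+ 7y^3 + 9y^2 - 5y - 4
= 9y^3 + 19y^2 - 2y - 12


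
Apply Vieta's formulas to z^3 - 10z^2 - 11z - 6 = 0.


Monic cubic z^3+bz^2+cz+d=0: sum=-b, pairwise sum=c, product=-d.
b=-10, c=-11, d=-6
r1+r2+r3 = 10
r1r2+r1r3+r2r3 = -11
r1r2r3 = 6


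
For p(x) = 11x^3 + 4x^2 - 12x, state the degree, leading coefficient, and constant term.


Highest power of x is 3, with coefficient 11. Constant term is 0.
Degree = 3, leading coefficient = 11, constant term = 0


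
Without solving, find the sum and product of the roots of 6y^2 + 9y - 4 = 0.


For ay^2+by+c=0: sum = -b/a, product = c/a.
a=6, b=9, c=-4
Sum = -(9)/6 = -3/2
Product = (-4)/6 = -2/3


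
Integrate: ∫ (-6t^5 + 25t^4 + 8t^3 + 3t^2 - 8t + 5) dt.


Reverse power rule on each term:
  ∫ -6t^5 dt = -t^6
  ∫ 25t^4 dt = 5t^5
  ∫ 8t^3 dt = 2t^4
  ∫ 3t^2 dt = t^3
  ∫ -8t dt = -4t^2
  ∫ 5 dt = 5t
F(t) = -t^6 + 5t^5 + 2t^4 + t^3 - 4t^2 + 5t + C


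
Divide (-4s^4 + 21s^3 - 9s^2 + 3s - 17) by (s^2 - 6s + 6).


(-4s^4 + 21s^3 - 9s^2 + 3s - 17) / (s^2 - 6s + 6)
Step 1: -4s^2 * (s^2 - 6s + 6) = -4s^4 + 24s^3 - 24s^2; subtract.
Step 2: -3s * (s^2 - 6s + 6) = -3s^3 + 18s^2 - 18s; subtract.
Step 3: -3 * (s^2 - 6s + 6) = -3s^2 + 18s - 18; subtract.
Quotient: -4s^2 - 3s - 3, Remainder: 3s + 1


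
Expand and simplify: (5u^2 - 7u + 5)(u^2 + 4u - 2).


Distribute each term of the first polynomial:
  (5u^2)(u^2 + 4u - 2) = 5u^4 + 20u^3 - 10u^2
  (-7u)(u^2 + 4u - 2) = -7u^3 - 28u^2 + 14u
  (5)(u^2 + 4u - 2) = 5u^2 + 20u - 10
Sum: 5u^4 + 13u^3 - 33u^2 + 34u - 10


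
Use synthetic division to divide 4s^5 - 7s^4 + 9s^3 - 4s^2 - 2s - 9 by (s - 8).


Synthetic division with c = 8. Coefficients: 4, -7, 9, -4, -2, -9
Bring down 4.
  4 * 8 = 32; 32 - 7 = 25
  25 * 8 = 200; 200 + 9 = 209
  209 * 8 = 1672; 1672 - 4 = 1668
  1668 * 8 = 13344; 13344 - 2 = 13342
  13342 * 8 = 106736; 106736 - 9 = 106727
Quotient: 4s^4 + 25s^3 + 209s^2 + 1668s + 13342, Remainder: 106727


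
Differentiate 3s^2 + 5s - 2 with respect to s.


Apply the power rule term by term:
  d/ds(3s^2) = 6s
  d/ds(5s) = 5
  d/ds(-2) = 0
p'(s) = 6s + 5


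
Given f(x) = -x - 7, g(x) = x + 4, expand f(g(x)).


Substitute g(x) into f:
f(g(x)) = -1*(x + 4) + (-7)
Expand and combine: -x - 11


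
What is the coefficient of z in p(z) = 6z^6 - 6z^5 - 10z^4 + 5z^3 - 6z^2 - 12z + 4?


Read off the coefficient of z: -12


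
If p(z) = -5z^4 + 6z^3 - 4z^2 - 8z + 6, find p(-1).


Using direct substitution:
  -5 * (-1)^4 = -5
  6 * (-1)^3 = -6
  -4 * (-1)^2 = -4
  -8 * (-1)^1 = 8
  constant: 6
Sum = -5 - 6 - 4 + 8 + 6 = -1


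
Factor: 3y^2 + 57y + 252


Roots satisfy r1 + r2 = -b/a = -19 and r1*r2 = c/a = 84.
So r1 = -7, r2 = -12.
3y^2 + 57y + 252 = 3(y - r1)(y - r2) = 3(y + 7)(y + 12)


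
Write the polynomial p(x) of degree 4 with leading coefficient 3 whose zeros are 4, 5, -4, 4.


p(x) = 3(x - 4)(x - 5)(x + 4)(x - 4)
Expand: 3x^4 - 27x^3 + 12x^2 + 432x - 960


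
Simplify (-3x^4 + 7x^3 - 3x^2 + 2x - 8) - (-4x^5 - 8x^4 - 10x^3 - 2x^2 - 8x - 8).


Distribute the minus sign:
  (-3x^4 + 7x^3 - 3x^2 + 2x - 8)
- (-4x^5 - 8x^4 - 10x^3 - 2x^2 - 8x - 8)
Negate second polynomial: 4x^5 + 8x^4 + 10x^3 + 2x^2 + 8x + 8
Add: 4x^5 + 5x^4 + 17x^3 - x^2 + 10x


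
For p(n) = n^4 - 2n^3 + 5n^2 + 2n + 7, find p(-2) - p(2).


p(-2) = 55
p(2) = 31
p(-2) - p(2) = 55 - 31 = 24


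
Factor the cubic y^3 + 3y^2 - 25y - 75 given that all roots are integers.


Try integer roots (divisors of -75). y=5: p(5)=0.
Divide out (y - 5): quotient is y^2 + 8y + 15.
Factor the quadratic: (y + 3)(y + 5)
Result: (y - 5)(y + 3)(y + 5)


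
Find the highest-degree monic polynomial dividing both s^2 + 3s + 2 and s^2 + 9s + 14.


Factor each:
  s^2 + 3s + 2 = (s + 2)(s + 1)
  s^2 + 9s + 14 = (s + 2)(s + 7)
Common monic factor: s + 2


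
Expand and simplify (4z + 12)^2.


Expand (4z + 12)^2 by repeated multiplication:
= 16z^2 + 96z + 144


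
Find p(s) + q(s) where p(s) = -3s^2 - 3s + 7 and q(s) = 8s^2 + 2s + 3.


Align terms by degree and add:
  -3s^2 - 3s + 7
+ 8s^2 + 2s + 3
= 5s^2 - s + 10


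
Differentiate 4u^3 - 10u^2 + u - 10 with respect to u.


Apply the power rule term by term:
  d/du(4u^3) = 12u^2
  d/du(-10u^2) = -20u
  d/du(u) = 1
  d/du(-10) = 0
p'(u) = 12u^2 - 20u + 1


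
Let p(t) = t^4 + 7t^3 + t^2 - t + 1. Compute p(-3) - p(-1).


p(-3) = -95
p(-1) = -3
p(-3) - p(-1) = -95 + 3 = -92


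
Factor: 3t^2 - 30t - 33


Roots satisfy r1 + r2 = -b/a = 10 and r1*r2 = c/a = -11.
So r1 = 11, r2 = -1.
3t^2 - 30t - 33 = 3(t - r1)(t - r2) = 3(t - 11)(t + 1)


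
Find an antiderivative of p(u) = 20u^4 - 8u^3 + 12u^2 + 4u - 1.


Reverse power rule on each term:
  ∫ 20u^4 du = 4u^5
  ∫ -8u^3 du = -2u^4
  ∫ 12u^2 du = 4u^3
  ∫ 4u du = 2u^2
  ∫ -1 du = -u
F(u) = 4u^5 - 2u^4 + 4u^3 + 2u^2 - u + C


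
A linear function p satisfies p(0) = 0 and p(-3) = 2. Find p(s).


p(s) = ms + b. Using p(0)=0, p(-3)=2:
m = (0 - 2)/(0 + 3) = -2/3 = -2/3
b = 0 - m*(0) = 0 = 0
p(s) = -(2/3)s


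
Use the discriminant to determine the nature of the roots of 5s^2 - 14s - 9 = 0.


D = b^2 - 4ac = (-14)^2 - 4(5)(-9) = 196 + 180 = 376
Since D > 0: two distinct irrational roots


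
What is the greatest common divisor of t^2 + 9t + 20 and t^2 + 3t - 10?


Factor each:
  t^2 + 9t + 20 = (t + 5)(t + 4)
  t^2 + 3t - 10 = (t + 5)(t - 2)
Common monic factor: t + 5


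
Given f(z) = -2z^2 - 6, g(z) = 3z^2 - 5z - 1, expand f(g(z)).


Substitute g(z) into f:
f(g(z)) = -2*(3z^2 - 5z - 1)^2 + (-6)
(3z^2 - 5z - 1)^2 = 9z^4 - 30z^3 + 19z^2 + 10z + 1
Expand and combine: -18z^4 + 60z^3 - 38z^2 - 20z - 8


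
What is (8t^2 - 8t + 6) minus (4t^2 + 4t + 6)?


Distribute the minus sign:
  (8t^2 - 8t + 6)
- (4t^2 + 4t + 6)
Negate second polynomial: -4t^2 - 4t - 6
Add: 4t^2 - 12t


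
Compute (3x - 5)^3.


Expand (3x - 5)^3 by repeated multiplication:
  (3x - 5)^2 = 9x^2 - 30x + 25
= 27x^3 - 135x^2 + 225x - 125


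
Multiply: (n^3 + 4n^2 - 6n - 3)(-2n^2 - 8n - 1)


Distribute each term of the first polynomial:
  (n^3)(-2n^2 - 8n - 1) = -2n^5 - 8n^4 - n^3
  (4n^2)(-2n^2 - 8n - 1) = -8n^4 - 32n^3 - 4n^2
  (-6n)(-2n^2 - 8n - 1) = 12n^3 + 48n^2 + 6n
  (-3)(-2n^2 - 8n - 1) = 6n^2 + 24n + 3
Sum: -2n^5 - 16n^4 - 21n^3 + 50n^2 + 30n + 3


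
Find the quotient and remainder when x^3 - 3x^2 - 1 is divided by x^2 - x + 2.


(x^3 - 3x^2 - 1) / (x^2 - x + 2)
Step 1: x * (x^2 - x + 2) = x^3 - x^2 + 2x; subtract.
Step 2: -2 * (x^2 - x + 2) = -2x^2 + 2x - 4; subtract.
Quotient: x - 2, Remainder: -4x + 3


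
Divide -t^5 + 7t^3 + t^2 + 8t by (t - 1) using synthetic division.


Synthetic division with c = 1. Coefficients: -1, 0, 7, 1, 8, 0
Bring down -1.
  -1 * 1 = -1; -1 + 0 = -1
  -1 * 1 = -1; -1 + 7 = 6
  6 * 1 = 6; 6 + 1 = 7
  7 * 1 = 7; 7 + 8 = 15
  15 * 1 = 15; 15 + 0 = 15
Quotient: -t^4 - t^3 + 6t^2 + 7t + 15, Remainder: 15


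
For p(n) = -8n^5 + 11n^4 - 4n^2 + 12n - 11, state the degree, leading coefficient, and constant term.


Highest power of n is 5, with coefficient -8. Constant term is -11.
Degree = 5, leading coefficient = -8, constant term = -11


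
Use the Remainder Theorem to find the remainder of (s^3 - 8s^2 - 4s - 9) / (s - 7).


By the Remainder Theorem, the remainder equals p(7):
  1*(7)^3 = 343
  -8*(7)^2 = -392
  -4*(7)^1 = -28
  constant: -9
Sum: 343 - 392 - 28 - 9 = -86


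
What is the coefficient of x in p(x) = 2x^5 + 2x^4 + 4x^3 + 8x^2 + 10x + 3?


Read off the coefficient of x: 10


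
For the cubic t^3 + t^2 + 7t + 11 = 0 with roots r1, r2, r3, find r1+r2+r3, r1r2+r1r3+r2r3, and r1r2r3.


Monic cubic t^3+bt^2+ct+d=0: sum=-b, pairwise sum=c, product=-d.
b=1, c=7, d=11
r1+r2+r3 = -1
r1r2+r1r3+r2r3 = 7
r1r2r3 = -11


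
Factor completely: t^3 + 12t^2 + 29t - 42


Try integer roots (divisors of -42). t=-6: p(-6)=0.
Divide out (t + 6): quotient is t^2 + 6t - 7.
Factor the quadratic: (t - 1)(t + 7)
Result: (t + 6)(t - 1)(t + 7)


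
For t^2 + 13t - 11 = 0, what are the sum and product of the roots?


For at^2+bt+c=0: sum = -b/a, product = c/a.
a=1, b=13, c=-11
Sum = -(13)/1 = -13
Product = (-11)/1 = -11


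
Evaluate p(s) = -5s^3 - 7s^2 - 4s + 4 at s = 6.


Using direct substitution:
  -5 * (6)^3 = -1080
  -7 * (6)^2 = -252
  -4 * (6)^1 = -24
  constant: 4
Sum = -1080 - 252 - 24 + 4 = -1352


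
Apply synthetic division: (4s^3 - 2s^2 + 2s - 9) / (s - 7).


Synthetic division with c = 7. Coefficients: 4, -2, 2, -9
Bring down 4.
  4 * 7 = 28; 28 - 2 = 26
  26 * 7 = 182; 182 + 2 = 184
  184 * 7 = 1288; 1288 - 9 = 1279
Quotient: 4s^2 + 26s + 184, Remainder: 1279


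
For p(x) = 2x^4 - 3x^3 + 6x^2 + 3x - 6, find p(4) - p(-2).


p(4) = 422
p(-2) = 68
p(4) - p(-2) = 422 - 68 = 354


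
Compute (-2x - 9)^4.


Expand (-2x - 9)^4 by repeated multiplication:
  (-2x - 9)^2 = 4x^2 + 36x + 81
  (-2x - 9)^3 = -8x^3 - 108x^2 - 486x - 729
= 16x^4 + 288x^3 + 1944x^2 + 5832x + 6561


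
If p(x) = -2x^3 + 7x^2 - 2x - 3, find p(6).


Using direct substitution:
  -2 * (6)^3 = -432
  7 * (6)^2 = 252
  -2 * (6)^1 = -12
  constant: -3
Sum = -432 + 252 - 12 - 3 = -195


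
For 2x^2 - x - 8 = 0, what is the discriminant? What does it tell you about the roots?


D = b^2 - 4ac = (-1)^2 - 4(2)(-8) = 1 + 64 = 65
Since D > 0: two distinct irrational roots


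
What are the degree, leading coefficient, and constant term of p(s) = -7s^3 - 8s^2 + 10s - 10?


Highest power of s is 3, with coefficient -7. Constant term is -10.
Degree = 3, leading coefficient = -7, constant term = -10


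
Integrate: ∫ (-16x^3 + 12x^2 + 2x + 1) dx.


Reverse power rule on each term:
  ∫ -16x^3 dx = -4x^4
  ∫ 12x^2 dx = 4x^3
  ∫ 2x dx = x^2
  ∫ 1 dx = x
F(x) = -4x^4 + 4x^3 + x^2 + x + C


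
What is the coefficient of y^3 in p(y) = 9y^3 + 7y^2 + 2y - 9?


Read off the coefficient of y^3: 9


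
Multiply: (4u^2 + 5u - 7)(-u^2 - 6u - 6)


Distribute each term of the first polynomial:
  (4u^2)(-u^2 - 6u - 6) = -4u^4 - 24u^3 - 24u^2
  (5u)(-u^2 - 6u - 6) = -5u^3 - 30u^2 - 30u
  (-7)(-u^2 - 6u - 6) = 7u^2 + 42u + 42
Sum: -4u^4 - 29u^3 - 47u^2 + 12u + 42


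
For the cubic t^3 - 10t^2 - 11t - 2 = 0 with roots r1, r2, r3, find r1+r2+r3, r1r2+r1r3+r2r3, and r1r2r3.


Monic cubic t^3+bt^2+ct+d=0: sum=-b, pairwise sum=c, product=-d.
b=-10, c=-11, d=-2
r1+r2+r3 = 10
r1r2+r1r3+r2r3 = -11
r1r2r3 = 2


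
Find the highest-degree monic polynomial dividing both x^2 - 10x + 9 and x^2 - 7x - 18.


Factor each:
  x^2 - 10x + 9 = (x - 9)(x - 1)
  x^2 - 7x - 18 = (x - 9)(x + 2)
Common monic factor: x - 9


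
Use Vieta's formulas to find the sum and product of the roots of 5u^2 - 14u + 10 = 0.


For au^2+bu+c=0: sum = -b/a, product = c/a.
a=5, b=-14, c=10
Sum = -(-14)/5 = 14/5
Product = (10)/5 = 2


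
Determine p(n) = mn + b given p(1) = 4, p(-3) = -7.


p(n) = mn + b. Using p(1)=4, p(-3)=-7:
m = (4 + 7)/(1 + 3) = 11/4 = 11/4
b = 4 - m*(1) = 4 - 11/4 = 5/4
p(n) = (11/4)n + (5/4)


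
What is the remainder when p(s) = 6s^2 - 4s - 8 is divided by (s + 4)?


By the Remainder Theorem, the remainder equals p(-4):
  6*(-4)^2 = 96
  -4*(-4)^1 = 16
  constant: -8
Sum: 96 + 16 - 8 = 104


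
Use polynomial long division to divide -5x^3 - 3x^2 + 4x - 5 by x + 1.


(-5x^3 - 3x^2 + 4x - 5) / (x + 1)
Step 1: -5x^2 * (x + 1) = -5x^3 - 5x^2; subtract.
Step 2: 2x * (x + 1) = 2x^2 + 2x; subtract.
Step 3: 2 * (x + 1) = 2x + 2; subtract.
Quotient: -5x^2 + 2x + 2, Remainder: -7


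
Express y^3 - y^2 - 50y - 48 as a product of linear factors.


Try integer roots (divisors of -48). y=-1: p(-1)=0.
Divide out (y + 1): quotient is y^2 - 2y - 48.
Factor the quadratic: (y + 6)(y - 8)
Result: (y + 1)(y + 6)(y - 8)


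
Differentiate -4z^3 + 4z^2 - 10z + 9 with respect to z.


Apply the power rule term by term:
  d/dz(-4z^3) = -12z^2
  d/dz(4z^2) = 8z
  d/dz(-10z) = -10
  d/dz(9) = 0
p'(z) = -12z^2 + 8z - 10


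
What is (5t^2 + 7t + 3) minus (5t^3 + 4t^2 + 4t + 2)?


Distribute the minus sign:
  (5t^2 + 7t + 3)
- (5t^3 + 4t^2 + 4t + 2)
Negate second polynomial: -5t^3 - 4t^2 - 4t - 2
Add: -5t^3 + t^2 + 3t + 1


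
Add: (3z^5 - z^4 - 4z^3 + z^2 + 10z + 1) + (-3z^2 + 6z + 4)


Align terms by degree and add:
  3z^5 - z^4 - 4z^3 + z^2 + 10z + 1
  -3z^2 + 6z + 4
= 3z^5 - z^4 - 4z^3 - 2z^2 + 16z + 5


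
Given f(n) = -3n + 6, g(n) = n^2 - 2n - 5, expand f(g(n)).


Substitute g(n) into f:
f(g(n)) = -3*(n^2 - 2n - 5) + 6
Expand and combine: -3n^2 + 6n + 21


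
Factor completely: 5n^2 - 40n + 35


Roots satisfy r1 + r2 = -b/a = 8 and r1*r2 = c/a = 7.
So r1 = 7, r2 = 1.
5n^2 - 40n + 35 = 5(n - r1)(n - r2) = 5(n - 7)(n - 1)


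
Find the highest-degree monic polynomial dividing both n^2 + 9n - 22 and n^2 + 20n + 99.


Factor each:
  n^2 + 9n - 22 = (n + 11)(n - 2)
  n^2 + 20n + 99 = (n + 11)(n + 9)
Common monic factor: n + 11


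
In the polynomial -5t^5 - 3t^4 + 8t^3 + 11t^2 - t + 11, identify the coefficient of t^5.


Read off the coefficient of t^5: -5


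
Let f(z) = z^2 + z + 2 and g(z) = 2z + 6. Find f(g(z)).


Substitute g(z) into f:
f(g(z)) = 1*(2z + 6)^2 + 1*(2z + 6) + 2
(2z + 6)^2 = 4z^2 + 24z + 36
Expand and combine: 4z^2 + 26z + 44


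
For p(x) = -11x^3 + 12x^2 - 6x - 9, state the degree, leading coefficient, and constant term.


Highest power of x is 3, with coefficient -11. Constant term is -9.
Degree = 3, leading coefficient = -11, constant term = -9


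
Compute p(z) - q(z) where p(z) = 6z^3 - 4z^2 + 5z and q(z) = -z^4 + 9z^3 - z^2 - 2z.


Distribute the minus sign:
  (6z^3 - 4z^2 + 5z)
- (-z^4 + 9z^3 - z^2 - 2z)
Negate second polynomial: z^4 - 9z^3 + z^2 + 2z
Add: z^4 - 3z^3 - 3z^2 + 7z


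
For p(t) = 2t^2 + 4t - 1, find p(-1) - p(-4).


p(-1) = -3
p(-4) = 15
p(-1) - p(-4) = -3 - 15 = -18


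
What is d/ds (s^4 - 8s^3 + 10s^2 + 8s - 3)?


Apply the power rule term by term:
  d/ds(s^4) = 4s^3
  d/ds(-8s^3) = -24s^2
  d/ds(10s^2) = 20s
  d/ds(8s) = 8
  d/ds(-3) = 0
p'(s) = 4s^3 - 24s^2 + 20s + 8


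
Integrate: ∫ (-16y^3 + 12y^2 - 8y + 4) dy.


Reverse power rule on each term:
  ∫ -16y^3 dy = -4y^4
  ∫ 12y^2 dy = 4y^3
  ∫ -8y dy = -4y^2
  ∫ 4 dy = 4y
F(y) = -4y^4 + 4y^3 - 4y^2 + 4y + C


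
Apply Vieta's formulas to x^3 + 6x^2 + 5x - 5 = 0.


Monic cubic x^3+bx^2+cx+d=0: sum=-b, pairwise sum=c, product=-d.
b=6, c=5, d=-5
r1+r2+r3 = -6
r1r2+r1r3+r2r3 = 5
r1r2r3 = 5


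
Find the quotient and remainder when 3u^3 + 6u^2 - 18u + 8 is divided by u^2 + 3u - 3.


(3u^3 + 6u^2 - 18u + 8) / (u^2 + 3u - 3)
Step 1: 3u * (u^2 + 3u - 3) = 3u^3 + 9u^2 - 9u; subtract.
Step 2: -3 * (u^2 + 3u - 3) = -3u^2 - 9u + 9; subtract.
Quotient: 3u - 3, Remainder: -1


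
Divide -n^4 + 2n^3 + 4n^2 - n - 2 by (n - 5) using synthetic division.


Synthetic division with c = 5. Coefficients: -1, 2, 4, -1, -2
Bring down -1.
  -1 * 5 = -5; -5 + 2 = -3
  -3 * 5 = -15; -15 + 4 = -11
  -11 * 5 = -55; -55 - 1 = -56
  -56 * 5 = -280; -280 - 2 = -282
Quotient: -n^3 - 3n^2 - 11n - 56, Remainder: -282


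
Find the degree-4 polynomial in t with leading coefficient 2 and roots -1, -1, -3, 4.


p(t) = 2(t + 1)(t + 1)(t + 3)(t - 4)
Expand: 2t^4 + 2t^3 - 26t^2 - 50t - 24


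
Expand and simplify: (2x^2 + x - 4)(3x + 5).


Distribute each term of the first polynomial:
  (2x^2)(3x + 5) = 6x^3 + 10x^2
  (x)(3x + 5) = 3x^2 + 5x
  (-4)(3x + 5) = -12x - 20
Sum: 6x^3 + 13x^2 - 7x - 20


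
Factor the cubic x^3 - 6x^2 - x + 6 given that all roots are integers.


Try integer roots (divisors of 6). x=1: p(1)=0.
Divide out (x - 1): quotient is x^2 - 5x - 6.
Factor the quadratic: (x - 6)(x + 1)
Result: (x - 1)(x - 6)(x + 1)


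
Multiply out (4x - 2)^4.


Expand (4x - 2)^4 by repeated multiplication:
  (4x - 2)^2 = 16x^2 - 16x + 4
  (4x - 2)^3 = 64x^3 - 96x^2 + 48x - 8
= 256x^4 - 512x^3 + 384x^2 - 128x + 16


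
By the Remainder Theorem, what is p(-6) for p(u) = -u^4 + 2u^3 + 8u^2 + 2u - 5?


By the Remainder Theorem, the remainder equals p(-6):
  -1*(-6)^4 = -1296
  2*(-6)^3 = -432
  8*(-6)^2 = 288
  2*(-6)^1 = -12
  constant: -5
Sum: -1296 - 432 + 288 - 12 - 5 = -1457


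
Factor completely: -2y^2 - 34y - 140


Roots satisfy r1 + r2 = -b/a = -17 and r1*r2 = c/a = 70.
So r1 = -10, r2 = -7.
-2y^2 - 34y - 140 = -2(y - r1)(y - r2) = -2(y + 10)(y + 7)


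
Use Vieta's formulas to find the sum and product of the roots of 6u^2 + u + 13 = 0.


For au^2+bu+c=0: sum = -b/a, product = c/a.
a=6, b=1, c=13
Sum = -(1)/6 = -1/6
Product = (13)/6 = 13/6


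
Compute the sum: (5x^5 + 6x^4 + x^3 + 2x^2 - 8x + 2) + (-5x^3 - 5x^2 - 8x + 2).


Align terms by degree and add:
  5x^5 + 6x^4 + x^3 + 2x^2 - 8x + 2
  -5x^3 - 5x^2 - 8x + 2
= 5x^5 + 6x^4 - 4x^3 - 3x^2 - 16x + 4


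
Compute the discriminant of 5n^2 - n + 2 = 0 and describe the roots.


D = b^2 - 4ac = (-1)^2 - 4(5)(2) = 1 - 40 = -39
Since D < 0: two complex conjugate roots (no real roots)


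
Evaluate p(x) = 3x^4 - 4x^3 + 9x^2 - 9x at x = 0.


Using direct substitution:
  3 * (0)^4 = 0
  -4 * (0)^3 = 0
  9 * (0)^2 = 0
  -9 * (0)^1 = 0
  constant: 0
Sum = 0 + 0 + 0 + 0 + 0 = 0


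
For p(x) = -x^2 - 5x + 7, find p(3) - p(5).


p(3) = -17
p(5) = -43
p(3) - p(5) = -17 + 43 = 26


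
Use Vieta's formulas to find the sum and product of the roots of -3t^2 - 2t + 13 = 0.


For at^2+bt+c=0: sum = -b/a, product = c/a.
a=-3, b=-2, c=13
Sum = -(-2)/-3 = -2/3
Product = (13)/-3 = -13/3


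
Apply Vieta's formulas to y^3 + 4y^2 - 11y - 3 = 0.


Monic cubic y^3+by^2+cy+d=0: sum=-b, pairwise sum=c, product=-d.
b=4, c=-11, d=-3
r1+r2+r3 = -4
r1r2+r1r3+r2r3 = -11
r1r2r3 = 3


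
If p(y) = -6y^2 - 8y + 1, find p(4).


Using direct substitution:
  -6 * (4)^2 = -96
  -8 * (4)^1 = -32
  constant: 1
Sum = -96 - 32 + 1 = -127


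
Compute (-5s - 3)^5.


Expand (-5s - 3)^5 by repeated multiplication:
  (-5s - 3)^2 = 25s^2 + 30s + 9
  (-5s - 3)^3 = -125s^3 - 225s^2 - 135s - 27
  (-5s - 3)^4 = 625s^4 + 1500s^3 + 1350s^2 + 540s + 81
= -3125s^5 - 9375s^4 - 11250s^3 - 6750s^2 - 2025s - 243


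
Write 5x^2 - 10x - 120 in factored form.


Roots satisfy r1 + r2 = -b/a = 2 and r1*r2 = c/a = -24.
So r1 = 6, r2 = -4.
5x^2 - 10x - 120 = 5(x - r1)(x - r2) = 5(x - 6)(x + 4)


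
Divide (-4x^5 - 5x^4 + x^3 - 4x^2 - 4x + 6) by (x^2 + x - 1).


(-4x^5 - 5x^4 + x^3 - 4x^2 - 4x + 6) / (x^2 + x - 1)
Step 1: -4x^3 * (x^2 + x - 1) = -4x^5 - 4x^4 + 4x^3; subtract.
Step 2: -x^2 * (x^2 + x - 1) = -x^4 - x^3 + x^2; subtract.
Step 3: -2x * (x^2 + x - 1) = -2x^3 - 2x^2 + 2x; subtract.
Step 4: -3 * (x^2 + x - 1) = -3x^2 - 3x + 3; subtract.
Quotient: -4x^3 - x^2 - 2x - 3, Remainder: -3x + 3


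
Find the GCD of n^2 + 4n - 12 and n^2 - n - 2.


Factor each:
  n^2 + 4n - 12 = (n - 2)(n + 6)
  n^2 - n - 2 = (n - 2)(n + 1)
Common monic factor: n - 2


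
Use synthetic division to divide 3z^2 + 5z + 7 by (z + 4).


Synthetic division with c = -4. Coefficients: 3, 5, 7
Bring down 3.
  3 * -4 = -12; -12 + 5 = -7
  -7 * -4 = 28; 28 + 7 = 35
Quotient: 3z - 7, Remainder: 35


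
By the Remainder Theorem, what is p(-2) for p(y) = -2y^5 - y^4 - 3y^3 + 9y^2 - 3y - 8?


By the Remainder Theorem, the remainder equals p(-2):
  -2*(-2)^5 = 64
  -1*(-2)^4 = -16
  -3*(-2)^3 = 24
  9*(-2)^2 = 36
  -3*(-2)^1 = 6
  constant: -8
Sum: 64 - 16 + 24 + 36 + 6 - 8 = 106


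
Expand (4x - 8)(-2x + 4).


Distribute each term of the first polynomial:
  (4x)(-2x + 4) = -8x^2 + 16x
  (-8)(-2x + 4) = 16x - 32
Sum: -8x^2 + 32x - 32


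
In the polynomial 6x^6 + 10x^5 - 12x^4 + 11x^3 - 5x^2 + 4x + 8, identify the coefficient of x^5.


Read off the coefficient of x^5: 10


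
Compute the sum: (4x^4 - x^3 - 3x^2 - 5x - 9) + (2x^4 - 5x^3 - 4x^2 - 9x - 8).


Align terms by degree and add:
  4x^4 - x^3 - 3x^2 - 5x - 9
+ 2x^4 - 5x^3 - 4x^2 - 9x - 8
= 6x^4 - 6x^3 - 7x^2 - 14x - 17


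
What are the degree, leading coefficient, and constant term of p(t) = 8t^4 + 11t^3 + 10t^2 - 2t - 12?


Highest power of t is 4, with coefficient 8. Constant term is -12.
Degree = 4, leading coefficient = 8, constant term = -12


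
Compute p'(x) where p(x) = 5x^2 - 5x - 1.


Apply the power rule term by term:
  d/dx(5x^2) = 10x
  d/dx(-5x) = -5
  d/dx(-1) = 0
p'(x) = 10x - 5


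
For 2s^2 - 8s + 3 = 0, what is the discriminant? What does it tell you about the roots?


D = b^2 - 4ac = (-8)^2 - 4(2)(3) = 64 - 24 = 40
Since D > 0: two distinct irrational roots


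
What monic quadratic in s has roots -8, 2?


p(s) = (s + 8)(s - 2)
Expand: s^2 + 6s - 16


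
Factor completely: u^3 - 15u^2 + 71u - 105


Try integer roots (divisors of -105). u=3: p(3)=0.
Divide out (u - 3): quotient is u^2 - 12u + 35.
Factor the quadratic: (u - 5)(u - 7)
Result: (u - 3)(u - 5)(u - 7)


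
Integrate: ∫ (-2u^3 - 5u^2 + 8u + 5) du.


Reverse power rule on each term:
  ∫ -2u^3 du = -(1/2)u^4
  ∫ -5u^2 du = -(5/3)u^3
  ∫ 8u du = 4u^2
  ∫ 5 du = 5u
F(u) = -(1/2)u^4 - (5/3)u^3 + 4u^2 + 5u + C


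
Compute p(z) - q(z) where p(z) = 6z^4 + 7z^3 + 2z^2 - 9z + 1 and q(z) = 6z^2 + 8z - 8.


Distribute the minus sign:
  (6z^4 + 7z^3 + 2z^2 - 9z + 1)
- (6z^2 + 8z - 8)
Negate second polynomial: -6z^2 - 8z + 8
Add: 6z^4 + 7z^3 - 4z^2 - 17z + 9


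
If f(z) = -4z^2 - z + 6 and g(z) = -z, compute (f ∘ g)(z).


Substitute g(z) into f:
f(g(z)) = -4*(-z)^2 + (-1)*(-z) + 6
(-z)^2 = z^2
Expand and combine: -4z^2 + z + 6


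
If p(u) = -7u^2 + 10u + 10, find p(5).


Using direct substitution:
  -7 * (5)^2 = -175
  10 * (5)^1 = 50
  constant: 10
Sum = -175 + 50 + 10 = -115


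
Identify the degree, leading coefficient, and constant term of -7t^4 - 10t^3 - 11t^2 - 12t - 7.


Highest power of t is 4, with coefficient -7. Constant term is -7.
Degree = 4, leading coefficient = -7, constant term = -7


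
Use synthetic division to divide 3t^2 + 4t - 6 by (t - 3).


Synthetic division with c = 3. Coefficients: 3, 4, -6
Bring down 3.
  3 * 3 = 9; 9 + 4 = 13
  13 * 3 = 39; 39 - 6 = 33
Quotient: 3t + 13, Remainder: 33


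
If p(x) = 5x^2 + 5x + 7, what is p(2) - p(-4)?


p(2) = 37
p(-4) = 67
p(2) - p(-4) = 37 - 67 = -30


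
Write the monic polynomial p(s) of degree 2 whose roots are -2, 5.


p(s) = (s + 2)(s - 5)
Expand: s^2 - 3s - 10


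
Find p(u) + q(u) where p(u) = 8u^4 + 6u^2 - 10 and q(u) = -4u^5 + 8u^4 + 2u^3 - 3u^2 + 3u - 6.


Align terms by degree and add:
  8u^4 + 6u^2 - 10
  -4u^5 + 8u^4 + 2u^3 - 3u^2 + 3u - 6
= -4u^5 + 16u^4 + 2u^3 + 3u^2 + 3u - 16


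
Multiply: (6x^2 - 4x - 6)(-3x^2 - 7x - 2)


Distribute each term of the first polynomial:
  (6x^2)(-3x^2 - 7x - 2) = -18x^4 - 42x^3 - 12x^2
  (-4x)(-3x^2 - 7x - 2) = 12x^3 + 28x^2 + 8x
  (-6)(-3x^2 - 7x - 2) = 18x^2 + 42x + 12
Sum: -18x^4 - 30x^3 + 34x^2 + 50x + 12


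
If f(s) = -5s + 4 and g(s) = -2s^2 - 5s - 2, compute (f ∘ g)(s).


Substitute g(s) into f:
f(g(s)) = -5*(-2s^2 - 5s - 2) + 4
Expand and combine: 10s^2 + 25s + 14


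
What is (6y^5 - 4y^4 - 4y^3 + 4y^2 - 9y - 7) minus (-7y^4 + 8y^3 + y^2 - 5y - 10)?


Distribute the minus sign:
  (6y^5 - 4y^4 - 4y^3 + 4y^2 - 9y - 7)
- (-7y^4 + 8y^3 + y^2 - 5y - 10)
Negate second polynomial: 7y^4 - 8y^3 - y^2 + 5y + 10
Add: 6y^5 + 3y^4 - 12y^3 + 3y^2 - 4y + 3


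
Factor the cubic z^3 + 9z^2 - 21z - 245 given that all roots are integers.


Try integer roots (divisors of -245). z=-7: p(-7)=0.
Divide out (z + 7): quotient is z^2 + 2z - 35.
Factor the quadratic: (z + 7)(z - 5)
Result: (z + 7)(z + 7)(z - 5)


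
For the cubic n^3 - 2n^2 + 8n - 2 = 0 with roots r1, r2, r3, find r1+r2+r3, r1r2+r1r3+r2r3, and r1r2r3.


Monic cubic n^3+bn^2+cn+d=0: sum=-b, pairwise sum=c, product=-d.
b=-2, c=8, d=-2
r1+r2+r3 = 2
r1r2+r1r3+r2r3 = 8
r1r2r3 = 2


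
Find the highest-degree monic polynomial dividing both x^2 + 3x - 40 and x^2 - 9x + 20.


Factor each:
  x^2 + 3x - 40 = (x - 5)(x + 8)
  x^2 - 9x + 20 = (x - 5)(x - 4)
Common monic factor: x - 5


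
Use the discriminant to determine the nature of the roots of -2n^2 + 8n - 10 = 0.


D = b^2 - 4ac = (8)^2 - 4(-2)(-10) = 64 - 80 = -16
Since D < 0: two complex conjugate roots (no real roots)


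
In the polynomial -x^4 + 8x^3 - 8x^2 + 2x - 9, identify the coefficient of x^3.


Read off the coefficient of x^3: 8


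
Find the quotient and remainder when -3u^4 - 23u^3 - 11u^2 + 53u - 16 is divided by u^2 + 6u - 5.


(-3u^4 - 23u^3 - 11u^2 + 53u - 16) / (u^2 + 6u - 5)
Step 1: -3u^2 * (u^2 + 6u - 5) = -3u^4 - 18u^3 + 15u^2; subtract.
Step 2: -5u * (u^2 + 6u - 5) = -5u^3 - 30u^2 + 25u; subtract.
Step 3: 4 * (u^2 + 6u - 5) = 4u^2 + 24u - 20; subtract.
Quotient: -3u^2 - 5u + 4, Remainder: 4u + 4


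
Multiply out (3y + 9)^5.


Expand (3y + 9)^5 by repeated multiplication:
  (3y + 9)^2 = 9y^2 + 54y + 81
  (3y + 9)^3 = 27y^3 + 243y^2 + 729y + 729
  (3y + 9)^4 = 81y^4 + 972y^3 + 4374y^2 + 8748y + 6561
= 243y^5 + 3645y^4 + 21870y^3 + 65610y^2 + 98415y + 59049


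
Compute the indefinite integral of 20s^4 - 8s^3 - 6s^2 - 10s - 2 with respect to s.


Reverse power rule on each term:
  ∫ 20s^4 ds = 4s^5
  ∫ -8s^3 ds = -2s^4
  ∫ -6s^2 ds = -2s^3
  ∫ -10s ds = -5s^2
  ∫ -2 ds = -2s
F(s) = 4s^5 - 2s^4 - 2s^3 - 5s^2 - 2s + C


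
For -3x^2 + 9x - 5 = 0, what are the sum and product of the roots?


For ax^2+bx+c=0: sum = -b/a, product = c/a.
a=-3, b=9, c=-5
Sum = -(9)/-3 = 3
Product = (-5)/-3 = 5/3


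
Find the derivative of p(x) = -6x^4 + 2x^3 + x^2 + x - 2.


Apply the power rule term by term:
  d/dx(-6x^4) = -24x^3
  d/dx(2x^3) = 6x^2
  d/dx(x^2) = 2x
  d/dx(x) = 1
  d/dx(-2) = 0
p'(x) = -24x^3 + 6x^2 + 2x + 1


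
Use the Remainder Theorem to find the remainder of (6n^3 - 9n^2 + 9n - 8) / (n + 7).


By the Remainder Theorem, the remainder equals p(-7):
  6*(-7)^3 = -2058
  -9*(-7)^2 = -441
  9*(-7)^1 = -63
  constant: -8
Sum: -2058 - 441 - 63 - 8 = -2570


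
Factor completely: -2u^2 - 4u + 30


Roots satisfy r1 + r2 = -b/a = -2 and r1*r2 = c/a = -15.
So r1 = -5, r2 = 3.
-2u^2 - 4u + 30 = -2(u - r1)(u - r2) = -2(u + 5)(u - 3)


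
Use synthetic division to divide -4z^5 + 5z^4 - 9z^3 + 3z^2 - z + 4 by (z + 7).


Synthetic division with c = -7. Coefficients: -4, 5, -9, 3, -1, 4
Bring down -4.
  -4 * -7 = 28; 28 + 5 = 33
  33 * -7 = -231; -231 - 9 = -240
  -240 * -7 = 1680; 1680 + 3 = 1683
  1683 * -7 = -11781; -11781 - 1 = -11782
  -11782 * -7 = 82474; 82474 + 4 = 82478
Quotient: -4z^4 + 33z^3 - 240z^2 + 1683z - 11782, Remainder: 82478


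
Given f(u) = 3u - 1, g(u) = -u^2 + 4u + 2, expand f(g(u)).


Substitute g(u) into f:
f(g(u)) = 3*(-u^2 + 4u + 2) + (-1)
Expand and combine: -3u^2 + 12u + 5


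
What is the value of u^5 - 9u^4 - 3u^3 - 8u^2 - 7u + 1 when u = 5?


Using direct substitution:
  1 * (5)^5 = 3125
  -9 * (5)^4 = -5625
  -3 * (5)^3 = -375
  -8 * (5)^2 = -200
  -7 * (5)^1 = -35
  constant: 1
Sum = 3125 - 5625 - 375 - 200 - 35 + 1 = -3109


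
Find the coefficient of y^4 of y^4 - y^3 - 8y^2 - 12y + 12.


Read off the coefficient of y^4: 1


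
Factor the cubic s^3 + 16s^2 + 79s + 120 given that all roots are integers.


Try integer roots (divisors of 120). s=-3: p(-3)=0.
Divide out (s + 3): quotient is s^2 + 13s + 40.
Factor the quadratic: (s + 5)(s + 8)
Result: (s + 3)(s + 5)(s + 8)


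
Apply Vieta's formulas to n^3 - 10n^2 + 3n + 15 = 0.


Monic cubic n^3+bn^2+cn+d=0: sum=-b, pairwise sum=c, product=-d.
b=-10, c=3, d=15
r1+r2+r3 = 10
r1r2+r1r3+r2r3 = 3
r1r2r3 = -15


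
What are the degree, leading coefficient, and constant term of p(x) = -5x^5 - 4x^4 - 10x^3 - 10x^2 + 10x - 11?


Highest power of x is 5, with coefficient -5. Constant term is -11.
Degree = 5, leading coefficient = -5, constant term = -11


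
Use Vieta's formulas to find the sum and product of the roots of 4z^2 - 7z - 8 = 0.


For az^2+bz+c=0: sum = -b/a, product = c/a.
a=4, b=-7, c=-8
Sum = -(-7)/4 = 7/4
Product = (-8)/4 = -2


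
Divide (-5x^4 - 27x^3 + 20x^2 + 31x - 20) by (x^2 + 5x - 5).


(-5x^4 - 27x^3 + 20x^2 + 31x - 20) / (x^2 + 5x - 5)
Step 1: -5x^2 * (x^2 + 5x - 5) = -5x^4 - 25x^3 + 25x^2; subtract.
Step 2: -2x * (x^2 + 5x - 5) = -2x^3 - 10x^2 + 10x; subtract.
Step 3: 5 * (x^2 + 5x - 5) = 5x^2 + 25x - 25; subtract.
Quotient: -5x^2 - 2x + 5, Remainder: -4x + 5


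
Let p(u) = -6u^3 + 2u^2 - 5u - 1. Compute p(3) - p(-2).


p(3) = -160
p(-2) = 65
p(3) - p(-2) = -160 - 65 = -225


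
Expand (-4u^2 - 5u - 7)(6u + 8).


Distribute each term of the first polynomial:
  (-4u^2)(6u + 8) = -24u^3 - 32u^2
  (-5u)(6u + 8) = -30u^2 - 40u
  (-7)(6u + 8) = -42u - 56
Sum: -24u^3 - 62u^2 - 82u - 56


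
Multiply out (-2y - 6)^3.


Expand (-2y - 6)^3 by repeated multiplication:
  (-2y - 6)^2 = 4y^2 + 24y + 36
= -8y^3 - 72y^2 - 216y - 216


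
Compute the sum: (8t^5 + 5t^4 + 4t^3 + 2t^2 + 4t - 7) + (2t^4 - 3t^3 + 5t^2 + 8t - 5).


Align terms by degree and add:
  8t^5 + 5t^4 + 4t^3 + 2t^2 + 4t - 7
+ 2t^4 - 3t^3 + 5t^2 + 8t - 5
= 8t^5 + 7t^4 + t^3 + 7t^2 + 12t - 12


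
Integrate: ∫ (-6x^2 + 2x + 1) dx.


Reverse power rule on each term:
  ∫ -6x^2 dx = -2x^3
  ∫ 2x dx = x^2
  ∫ 1 dx = x
F(x) = -2x^3 + x^2 + x + C


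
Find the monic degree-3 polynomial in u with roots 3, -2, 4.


p(u) = (u - 3)(u + 2)(u - 4)
Expand: u^3 - 5u^2 - 2u + 24


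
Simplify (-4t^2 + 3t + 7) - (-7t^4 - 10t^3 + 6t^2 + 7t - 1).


Distribute the minus sign:
  (-4t^2 + 3t + 7)
- (-7t^4 - 10t^3 + 6t^2 + 7t - 1)
Negate second polynomial: 7t^4 + 10t^3 - 6t^2 - 7t + 1
Add: 7t^4 + 10t^3 - 10t^2 - 4t + 8


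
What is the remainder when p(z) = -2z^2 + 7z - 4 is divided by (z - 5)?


By the Remainder Theorem, the remainder equals p(5):
  -2*(5)^2 = -50
  7*(5)^1 = 35
  constant: -4
Sum: -50 + 35 - 4 = -19


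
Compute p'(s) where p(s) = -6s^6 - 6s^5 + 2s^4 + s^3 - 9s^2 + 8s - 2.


Apply the power rule term by term:
  d/ds(-6s^6) = -36s^5
  d/ds(-6s^5) = -30s^4
  d/ds(2s^4) = 8s^3
  d/ds(s^3) = 3s^2
  d/ds(-9s^2) = -18s
  d/ds(8s) = 8
  d/ds(-2) = 0
p'(s) = -36s^5 - 30s^4 + 8s^3 + 3s^2 - 18s + 8


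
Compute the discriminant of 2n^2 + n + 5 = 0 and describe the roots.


D = b^2 - 4ac = (1)^2 - 4(2)(5) = 1 - 40 = -39
Since D < 0: two complex conjugate roots (no real roots)


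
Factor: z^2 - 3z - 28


Roots satisfy r1 + r2 = -b/a = 3 and r1*r2 = c/a = -28.
So r1 = 7, r2 = -4.
z^2 - 3z - 28 = (z - r1)(z - r2) = (z - 7)(z + 4)


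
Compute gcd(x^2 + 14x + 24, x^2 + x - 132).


Factor each:
  x^2 + 14x + 24 = (x + 12)(x + 2)
  x^2 + x - 132 = (x + 12)(x - 11)
Common monic factor: x + 12


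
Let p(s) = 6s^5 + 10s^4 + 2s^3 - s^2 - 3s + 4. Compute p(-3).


Using direct substitution:
  6 * (-3)^5 = -1458
  10 * (-3)^4 = 810
  2 * (-3)^3 = -54
  -1 * (-3)^2 = -9
  -3 * (-3)^1 = 9
  constant: 4
Sum = -1458 + 810 - 54 - 9 + 9 + 4 = -698


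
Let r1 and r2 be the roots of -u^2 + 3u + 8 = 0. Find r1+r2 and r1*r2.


For au^2+bu+c=0: sum = -b/a, product = c/a.
a=-1, b=3, c=8
Sum = -(3)/-1 = 3
Product = (8)/-1 = -8


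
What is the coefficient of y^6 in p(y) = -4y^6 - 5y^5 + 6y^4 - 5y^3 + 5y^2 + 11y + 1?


Read off the coefficient of y^6: -4
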